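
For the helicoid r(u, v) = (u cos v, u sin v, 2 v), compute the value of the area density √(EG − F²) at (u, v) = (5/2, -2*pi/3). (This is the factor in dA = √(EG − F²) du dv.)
√(EG − F²)|_{(5/2, -2*pi/3)} = sqrt(41)/2

E = 1, F = 0, G = u^2 + 4, so EG − F² = u^2 + 4. Taking the positive square root: √(EG − F²) = sqrt(u^2 + 4). At (u, v) = (5/2, -2*pi/3): sqrt(41)/2.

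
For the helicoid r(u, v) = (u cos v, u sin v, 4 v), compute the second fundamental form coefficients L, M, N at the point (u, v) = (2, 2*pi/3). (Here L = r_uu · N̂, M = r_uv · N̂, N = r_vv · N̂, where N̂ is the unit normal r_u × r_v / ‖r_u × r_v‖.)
L = 0;  M = -2*sqrt(5)/5;  N = 0

Compute the unit normal N̂(u, v) = (4*sin(v)/sqrt(u^2 + 16), -4*cos(v)/sqrt(u^2 + 16), u/sqrt(u^2 + 16)), and the second partials r_uu, r_uv, r_vv. Take dot products:
  L(u, v) = r_uu · N̂ = 0,
  M(u, v) = r_uv · N̂ = -4/sqrt(u^2 + 16),
  N(u, v) = r_vv · N̂ = 0.
Evaluating at (u, v) = (2, 2*pi/3):
  L = 0, M = -2*sqrt(5)/5, N = 0.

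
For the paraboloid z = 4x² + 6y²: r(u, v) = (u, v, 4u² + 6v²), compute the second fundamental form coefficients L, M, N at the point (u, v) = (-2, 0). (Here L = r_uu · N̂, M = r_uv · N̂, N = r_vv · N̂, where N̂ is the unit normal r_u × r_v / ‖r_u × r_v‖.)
L = 8*sqrt(257)/257;  M = 0;  N = 12*sqrt(257)/257

Compute the unit normal N̂(u, v) = (-8*u/sqrt(64*u^2 + 144*v^2 + 1), -12*v/sqrt(64*u^2 + 144*v^2 + 1), 1/sqrt(64*u^2 + 144*v^2 + 1)), and the second partials r_uu, r_uv, r_vv. Take dot products:
  L(u, v) = r_uu · N̂ = 8/sqrt(64*u^2 + 144*v^2 + 1),
  M(u, v) = r_uv · N̂ = 0,
  N(u, v) = r_vv · N̂ = 12/sqrt(64*u^2 + 144*v^2 + 1).
Evaluating at (u, v) = (-2, 0):
  L = 8*sqrt(257)/257, M = 0, N = 12*sqrt(257)/257.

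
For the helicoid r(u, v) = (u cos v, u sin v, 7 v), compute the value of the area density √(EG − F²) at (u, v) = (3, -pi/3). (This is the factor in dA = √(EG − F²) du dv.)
√(EG − F²)|_{(3, -pi/3)} = sqrt(58)

E = 1, F = 0, G = u^2 + 49, so EG − F² = u^2 + 49. Taking the positive square root: √(EG − F²) = sqrt(u^2 + 49). At (u, v) = (3, -pi/3): sqrt(58).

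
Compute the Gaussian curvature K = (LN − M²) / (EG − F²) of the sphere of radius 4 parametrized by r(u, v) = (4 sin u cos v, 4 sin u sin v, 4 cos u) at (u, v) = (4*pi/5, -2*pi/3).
K = 1/16

Coefficients of the first fundamental form: E = 16, F = 0, G = 16*sin(u)^2.
Coefficients of the second fundamental form: L = -4*sin(u)/Abs(sin(u)), M = 0, N = -4*sin(u)^3/Abs(sin(u)).
Assemble K = (LN − M²)/(EG − F²) = 1/16. At (u, v) = (4*pi/5, -2*pi/3): K = 1/16.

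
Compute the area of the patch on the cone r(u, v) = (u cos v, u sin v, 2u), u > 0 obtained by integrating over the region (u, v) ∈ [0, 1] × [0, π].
Area = sqrt(5)*pi/2

Area = ∫∫ √(EG − F²) du dv with √(EG − F²) = sqrt(5)*Abs(u). Integrating over [0, 1] × [0, π] gives sqrt(5)*pi/2.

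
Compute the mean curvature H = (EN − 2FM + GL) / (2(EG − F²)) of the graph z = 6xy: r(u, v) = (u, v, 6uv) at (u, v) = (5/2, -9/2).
H = 486*sqrt(955)/182405

With E = 36*v^2 + 1, F = 36*u*v, G = 36*u^2 + 1, L = 0, M = 6/sqrt(36*u^2 + 36*v^2 + 1), N = 0, assemble
  H = (EN − 2FM + GL) / (2(EG − F²)) = -216*u*v/(36*u^2 + 36*v^2 + 1)^(3/2).
At (u, v) = (5/2, -9/2): H = 486*sqrt(955)/182405.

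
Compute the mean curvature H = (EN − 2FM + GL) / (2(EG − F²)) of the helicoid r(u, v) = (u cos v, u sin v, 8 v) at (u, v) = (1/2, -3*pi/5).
H = 0

With E = 1, F = 0, G = u^2 + 64, L = 0, M = -8/sqrt(u^2 + 64), N = 0, assemble
  H = (EN − 2FM + GL) / (2(EG − F²)) = 0.
At (u, v) = (1/2, -3*pi/5): H = 0.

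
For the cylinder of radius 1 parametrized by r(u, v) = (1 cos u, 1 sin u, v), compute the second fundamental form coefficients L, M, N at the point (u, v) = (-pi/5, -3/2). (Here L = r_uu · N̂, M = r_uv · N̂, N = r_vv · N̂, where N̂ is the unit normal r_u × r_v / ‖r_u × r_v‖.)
L = -1;  M = 0;  N = 0

Compute the unit normal N̂(u, v) = (cos(u), sin(u), 0), and the second partials r_uu, r_uv, r_vv. Take dot products:
  L(u, v) = r_uu · N̂ = -1,
  M(u, v) = r_uv · N̂ = 0,
  N(u, v) = r_vv · N̂ = 0.
Evaluating at (u, v) = (-pi/5, -3/2):
  L = -1, M = 0, N = 0.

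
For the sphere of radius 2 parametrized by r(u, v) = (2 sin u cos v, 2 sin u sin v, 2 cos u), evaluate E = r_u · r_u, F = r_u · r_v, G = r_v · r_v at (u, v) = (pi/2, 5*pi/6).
E = 4;  F = 0;  G = 4

Partials: r_u = (2*cos(u)*cos(v), 2*sin(v)*cos(u), -2*sin(u)), r_v = (-2*sin(u)*sin(v), 2*sin(u)*cos(v), 0). As functions of (u, v):
  E = r_u · r_u = 4,
  F = r_u · r_v = 0,
  G = r_v · r_v = 4*sin(u)^2.
Evaluating at (u, v) = (pi/2, 5*pi/6): E = 4, F = 0, G = 4.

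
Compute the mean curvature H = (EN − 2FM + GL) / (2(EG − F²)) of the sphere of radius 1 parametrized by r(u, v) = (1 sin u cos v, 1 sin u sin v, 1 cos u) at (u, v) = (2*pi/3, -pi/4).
H = -1

With E = 1, F = 0, G = sin(u)^2, L = -sin(u)/Abs(sin(u)), M = 0, N = -sin(u)^3/Abs(sin(u)), assemble
  H = (EN − 2FM + GL) / (2(EG − F²)) = -sin(u)/Abs(sin(u)).
At (u, v) = (2*pi/3, -pi/4): H = -1.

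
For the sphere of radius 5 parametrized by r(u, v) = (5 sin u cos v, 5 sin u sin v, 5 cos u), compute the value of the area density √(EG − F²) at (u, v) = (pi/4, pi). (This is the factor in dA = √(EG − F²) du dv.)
√(EG − F²)|_{(pi/4, pi)} = 25*sqrt(2)/2

E = 25, F = 0, G = 25*sin(u)^2, so EG − F² = 625*sin(u)^2. Taking the positive square root: √(EG − F²) = 25*Abs(sin(u)). At (u, v) = (pi/4, pi): 25*sqrt(2)/2.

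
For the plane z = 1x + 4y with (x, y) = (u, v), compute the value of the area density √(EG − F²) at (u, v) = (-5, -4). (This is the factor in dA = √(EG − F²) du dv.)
√(EG − F²)|_{(-5, -4)} = 3*sqrt(2)

E = 2, F = 4, G = 17, so EG − F² = 18. Taking the positive square root: √(EG − F²) = 3*sqrt(2). At (u, v) = (-5, -4): 3*sqrt(2).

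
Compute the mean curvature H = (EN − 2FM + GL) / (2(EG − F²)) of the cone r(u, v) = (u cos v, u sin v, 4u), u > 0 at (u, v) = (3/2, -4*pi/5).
H = 4*sqrt(17)/51

With E = 17, F = 0, G = u^2, L = 0, M = 0, N = 4*sqrt(17)*u^2/(17*Abs(u)), assemble
  H = (EN − 2FM + GL) / (2(EG − F²)) = 2*sqrt(17)/(17*Abs(u)).
At (u, v) = (3/2, -4*pi/5): H = 4*sqrt(17)/51.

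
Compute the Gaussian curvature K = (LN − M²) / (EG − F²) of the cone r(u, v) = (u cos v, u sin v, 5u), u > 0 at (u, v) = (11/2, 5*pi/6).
K = 0

Coefficients of the first fundamental form: E = 26, F = 0, G = u^2.
Coefficients of the second fundamental form: L = 0, M = 0, N = 5*sqrt(26)*u^2/(26*Abs(u)).
Assemble K = (LN − M²)/(EG − F²) = 0. At (u, v) = (11/2, 5*pi/6): K = 0.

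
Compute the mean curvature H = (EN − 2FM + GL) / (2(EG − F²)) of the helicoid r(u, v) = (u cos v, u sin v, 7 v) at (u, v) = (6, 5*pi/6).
H = 0

With E = 1, F = 0, G = u^2 + 49, L = 0, M = -7/sqrt(u^2 + 49), N = 0, assemble
  H = (EN − 2FM + GL) / (2(EG − F²)) = 0.
At (u, v) = (6, 5*pi/6): H = 0.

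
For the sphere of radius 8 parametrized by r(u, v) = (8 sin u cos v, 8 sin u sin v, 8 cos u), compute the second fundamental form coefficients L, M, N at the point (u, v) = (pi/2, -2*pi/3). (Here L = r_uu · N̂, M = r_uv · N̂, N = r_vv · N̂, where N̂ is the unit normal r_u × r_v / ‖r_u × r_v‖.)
L = -8;  M = 0;  N = -8

Compute the unit normal N̂(u, v) = (sin(u)^2*cos(v)/Abs(sin(u)), sin(u)^2*sin(v)/Abs(sin(u)), sin(2*u)/(2*Abs(sin(u)))), and the second partials r_uu, r_uv, r_vv. Take dot products:
  L(u, v) = r_uu · N̂ = -8*sin(u)/Abs(sin(u)),
  M(u, v) = r_uv · N̂ = 0,
  N(u, v) = r_vv · N̂ = -8*sin(u)^3/Abs(sin(u)).
Evaluating at (u, v) = (pi/2, -2*pi/3):
  L = -8, M = 0, N = -8.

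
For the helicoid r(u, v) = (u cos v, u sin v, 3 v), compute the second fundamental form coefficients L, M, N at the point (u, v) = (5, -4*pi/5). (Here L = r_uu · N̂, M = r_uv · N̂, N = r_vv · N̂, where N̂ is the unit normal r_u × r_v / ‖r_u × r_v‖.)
L = 0;  M = -3*sqrt(34)/34;  N = 0

Compute the unit normal N̂(u, v) = (3*sin(v)/sqrt(u^2 + 9), -3*cos(v)/sqrt(u^2 + 9), u/sqrt(u^2 + 9)), and the second partials r_uu, r_uv, r_vv. Take dot products:
  L(u, v) = r_uu · N̂ = 0,
  M(u, v) = r_uv · N̂ = -3/sqrt(u^2 + 9),
  N(u, v) = r_vv · N̂ = 0.
Evaluating at (u, v) = (5, -4*pi/5):
  L = 0, M = -3*sqrt(34)/34, N = 0.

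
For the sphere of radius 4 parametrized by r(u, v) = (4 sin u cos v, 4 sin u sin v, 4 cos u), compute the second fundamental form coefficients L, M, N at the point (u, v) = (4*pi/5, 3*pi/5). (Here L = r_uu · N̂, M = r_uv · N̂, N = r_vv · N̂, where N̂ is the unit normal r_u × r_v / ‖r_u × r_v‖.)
L = -4;  M = 0;  N = -5/2 + sqrt(5)/2

Compute the unit normal N̂(u, v) = (sin(u)^2*cos(v)/Abs(sin(u)), sin(u)^2*sin(v)/Abs(sin(u)), sin(2*u)/(2*Abs(sin(u)))), and the second partials r_uu, r_uv, r_vv. Take dot products:
  L(u, v) = r_uu · N̂ = -4*sin(u)/Abs(sin(u)),
  M(u, v) = r_uv · N̂ = 0,
  N(u, v) = r_vv · N̂ = -4*sin(u)^3/Abs(sin(u)).
Evaluating at (u, v) = (4*pi/5, 3*pi/5):
  L = -4, M = 0, N = -5/2 + sqrt(5)/2.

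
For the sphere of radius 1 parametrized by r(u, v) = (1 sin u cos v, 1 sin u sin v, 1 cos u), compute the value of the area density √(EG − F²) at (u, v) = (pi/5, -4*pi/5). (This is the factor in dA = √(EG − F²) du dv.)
√(EG − F²)|_{(pi/5, -4*pi/5)} = sqrt(10 - 2*sqrt(5))/4

E = 1, F = 0, G = sin(u)^2, so EG − F² = sin(u)^2. Taking the positive square root: √(EG − F²) = Abs(sin(u)). At (u, v) = (pi/5, -4*pi/5): sqrt(10 - 2*sqrt(5))/4.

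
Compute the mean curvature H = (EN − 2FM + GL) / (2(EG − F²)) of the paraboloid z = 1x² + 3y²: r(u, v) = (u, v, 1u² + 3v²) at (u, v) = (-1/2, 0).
H = 7*sqrt(2)/4

With E = 4*u^2 + 1, F = 12*u*v, G = 36*v^2 + 1, L = 2/sqrt(4*u^2 + 36*v^2 + 1), M = 0, N = 6/sqrt(4*u^2 + 36*v^2 + 1), assemble
  H = (EN − 2FM + GL) / (2(EG − F²)) = 4*(3*u^2 + 9*v^2 + 1)/(4*u^2 + 36*v^2 + 1)^(3/2).
At (u, v) = (-1/2, 0): H = 7*sqrt(2)/4.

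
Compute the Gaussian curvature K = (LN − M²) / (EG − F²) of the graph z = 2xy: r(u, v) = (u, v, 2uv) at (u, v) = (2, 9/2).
K = -1/2401

Coefficients of the first fundamental form: E = 4*v^2 + 1, F = 4*u*v, G = 4*u^2 + 1.
Coefficients of the second fundamental form: L = 0, M = 2/sqrt(4*u^2 + 4*v^2 + 1), N = 0.
Assemble K = (LN − M²)/(EG − F²) = -4/(16*u^4 + 32*u^2*v^2 + 8*u^2 + 16*v^4 + 8*v^2 + 1). At (u, v) = (2, 9/2): K = -1/2401.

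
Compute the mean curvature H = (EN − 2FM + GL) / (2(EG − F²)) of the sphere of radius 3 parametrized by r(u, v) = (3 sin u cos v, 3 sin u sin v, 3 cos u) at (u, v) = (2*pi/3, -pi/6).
H = -1/3

With E = 9, F = 0, G = 9*sin(u)^2, L = -3*sin(u)/Abs(sin(u)), M = 0, N = -3*sin(u)^3/Abs(sin(u)), assemble
  H = (EN − 2FM + GL) / (2(EG − F²)) = -sin(u)/(3*Abs(sin(u))).
At (u, v) = (2*pi/3, -pi/6): H = -1/3.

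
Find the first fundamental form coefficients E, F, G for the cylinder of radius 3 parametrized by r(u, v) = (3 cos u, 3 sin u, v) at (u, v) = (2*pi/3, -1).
E = 9;  F = 0;  G = 1

Partials: r_u = (-3*sin(u), 3*cos(u), 0), r_v = (0, 0, 1). As functions of (u, v):
  E = r_u · r_u = 9,
  F = r_u · r_v = 0,
  G = r_v · r_v = 1.
Evaluating at (u, v) = (2*pi/3, -1): E = 9, F = 0, G = 1.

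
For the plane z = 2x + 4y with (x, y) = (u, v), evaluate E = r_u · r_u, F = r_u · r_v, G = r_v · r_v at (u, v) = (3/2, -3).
E = 5;  F = 8;  G = 17

Partials: r_u = (1, 0, 2), r_v = (0, 1, 4). As functions of (u, v):
  E = r_u · r_u = 5,
  F = r_u · r_v = 8,
  G = r_v · r_v = 17.
Evaluating at (u, v) = (3/2, -3): E = 5, F = 8, G = 17.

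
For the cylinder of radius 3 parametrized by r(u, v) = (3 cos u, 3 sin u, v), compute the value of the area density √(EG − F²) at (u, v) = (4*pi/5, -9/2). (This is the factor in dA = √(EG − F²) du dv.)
√(EG − F²)|_{(4*pi/5, -9/2)} = 3

E = 9, F = 0, G = 1, so EG − F² = 9. Taking the positive square root: √(EG − F²) = 3. At (u, v) = (4*pi/5, -9/2): 3.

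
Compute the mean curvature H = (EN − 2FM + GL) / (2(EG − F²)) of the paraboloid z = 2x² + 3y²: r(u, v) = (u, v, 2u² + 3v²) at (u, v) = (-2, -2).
H = 485*sqrt(209)/43681

With E = 16*u^2 + 1, F = 24*u*v, G = 36*v^2 + 1, L = 4/sqrt(16*u^2 + 36*v^2 + 1), M = 0, N = 6/sqrt(16*u^2 + 36*v^2 + 1), assemble
  H = (EN − 2FM + GL) / (2(EG − F²)) = (48*u^2 + 72*v^2 + 5)/(16*u^2 + 36*v^2 + 1)^(3/2).
At (u, v) = (-2, -2): H = 485*sqrt(209)/43681.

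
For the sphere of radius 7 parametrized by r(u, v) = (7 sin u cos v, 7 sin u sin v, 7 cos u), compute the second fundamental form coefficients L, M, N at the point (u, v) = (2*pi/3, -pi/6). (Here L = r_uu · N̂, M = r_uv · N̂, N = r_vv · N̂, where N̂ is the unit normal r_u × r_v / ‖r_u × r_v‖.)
L = -7;  M = 0;  N = -21/4

Compute the unit normal N̂(u, v) = (sin(u)^2*cos(v)/Abs(sin(u)), sin(u)^2*sin(v)/Abs(sin(u)), sin(2*u)/(2*Abs(sin(u)))), and the second partials r_uu, r_uv, r_vv. Take dot products:
  L(u, v) = r_uu · N̂ = -7*sin(u)/Abs(sin(u)),
  M(u, v) = r_uv · N̂ = 0,
  N(u, v) = r_vv · N̂ = -7*sin(u)^3/Abs(sin(u)).
Evaluating at (u, v) = (2*pi/3, -pi/6):
  L = -7, M = 0, N = -21/4.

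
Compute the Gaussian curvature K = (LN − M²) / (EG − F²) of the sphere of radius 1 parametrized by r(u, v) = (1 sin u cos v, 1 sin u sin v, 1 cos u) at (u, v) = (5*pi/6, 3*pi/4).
K = 1

Coefficients of the first fundamental form: E = 1, F = 0, G = sin(u)^2.
Coefficients of the second fundamental form: L = -sin(u)/Abs(sin(u)), M = 0, N = -sin(u)^3/Abs(sin(u)).
Assemble K = (LN − M²)/(EG − F²) = 1. At (u, v) = (5*pi/6, 3*pi/4): K = 1.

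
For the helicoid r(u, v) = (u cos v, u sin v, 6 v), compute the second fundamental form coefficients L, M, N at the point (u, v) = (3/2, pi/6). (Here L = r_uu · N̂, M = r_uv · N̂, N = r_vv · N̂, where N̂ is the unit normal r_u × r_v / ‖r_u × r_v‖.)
L = 0;  M = -4*sqrt(17)/17;  N = 0

Compute the unit normal N̂(u, v) = (6*sin(v)/sqrt(u^2 + 36), -6*cos(v)/sqrt(u^2 + 36), u/sqrt(u^2 + 36)), and the second partials r_uu, r_uv, r_vv. Take dot products:
  L(u, v) = r_uu · N̂ = 0,
  M(u, v) = r_uv · N̂ = -6/sqrt(u^2 + 36),
  N(u, v) = r_vv · N̂ = 0.
Evaluating at (u, v) = (3/2, pi/6):
  L = 0, M = -4*sqrt(17)/17, N = 0.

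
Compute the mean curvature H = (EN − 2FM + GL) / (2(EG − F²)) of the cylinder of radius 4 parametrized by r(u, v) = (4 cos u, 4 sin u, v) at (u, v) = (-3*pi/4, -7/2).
H = -1/8

With E = 16, F = 0, G = 1, L = -4, M = 0, N = 0, assemble
  H = (EN − 2FM + GL) / (2(EG − F²)) = -1/8.
At (u, v) = (-3*pi/4, -7/2): H = -1/8.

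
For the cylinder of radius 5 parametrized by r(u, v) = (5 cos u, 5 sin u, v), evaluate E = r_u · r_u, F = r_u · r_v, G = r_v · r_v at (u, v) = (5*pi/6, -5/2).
E = 25;  F = 0;  G = 1

Partials: r_u = (-5*sin(u), 5*cos(u), 0), r_v = (0, 0, 1). As functions of (u, v):
  E = r_u · r_u = 25,
  F = r_u · r_v = 0,
  G = r_v · r_v = 1.
Evaluating at (u, v) = (5*pi/6, -5/2): E = 25, F = 0, G = 1.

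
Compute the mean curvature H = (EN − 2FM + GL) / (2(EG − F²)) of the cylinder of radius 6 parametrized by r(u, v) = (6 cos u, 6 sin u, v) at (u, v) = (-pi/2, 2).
H = -1/12

With E = 36, F = 0, G = 1, L = -6, M = 0, N = 0, assemble
  H = (EN − 2FM + GL) / (2(EG − F²)) = -1/12.
At (u, v) = (-pi/2, 2): H = -1/12.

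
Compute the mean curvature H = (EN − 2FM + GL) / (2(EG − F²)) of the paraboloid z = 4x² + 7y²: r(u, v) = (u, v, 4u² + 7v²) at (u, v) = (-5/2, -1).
H = 3595*sqrt(597)/356409

With E = 64*u^2 + 1, F = 112*u*v, G = 196*v^2 + 1, L = 8/sqrt(64*u^2 + 196*v^2 + 1), M = 0, N = 14/sqrt(64*u^2 + 196*v^2 + 1), assemble
  H = (EN − 2FM + GL) / (2(EG − F²)) = (448*u^2 + 784*v^2 + 11)/(64*u^2 + 196*v^2 + 1)^(3/2).
At (u, v) = (-5/2, -1): H = 3595*sqrt(597)/356409.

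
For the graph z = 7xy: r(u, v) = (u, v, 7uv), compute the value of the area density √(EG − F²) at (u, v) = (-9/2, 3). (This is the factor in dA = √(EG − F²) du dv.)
√(EG − F²)|_{(-9/2, 3)} = sqrt(5737)/2

E = 49*v^2 + 1, F = 49*u*v, G = 49*u^2 + 1, so EG − F² = 49*u^2 + 49*v^2 + 1. Taking the positive square root: √(EG − F²) = sqrt(49*u^2 + 49*v^2 + 1). At (u, v) = (-9/2, 3): sqrt(5737)/2.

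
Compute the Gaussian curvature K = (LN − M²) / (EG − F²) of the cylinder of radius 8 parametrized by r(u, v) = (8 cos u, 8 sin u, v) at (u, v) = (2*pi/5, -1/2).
K = 0

Coefficients of the first fundamental form: E = 64, F = 0, G = 1.
Coefficients of the second fundamental form: L = -8, M = 0, N = 0.
Assemble K = (LN − M²)/(EG − F²) = 0. At (u, v) = (2*pi/5, -1/2): K = 0.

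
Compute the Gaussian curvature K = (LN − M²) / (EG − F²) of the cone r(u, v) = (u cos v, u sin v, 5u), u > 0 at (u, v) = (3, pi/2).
K = 0

Coefficients of the first fundamental form: E = 26, F = 0, G = u^2.
Coefficients of the second fundamental form: L = 0, M = 0, N = 5*sqrt(26)*u^2/(26*Abs(u)).
Assemble K = (LN − M²)/(EG − F²) = 0. At (u, v) = (3, pi/2): K = 0.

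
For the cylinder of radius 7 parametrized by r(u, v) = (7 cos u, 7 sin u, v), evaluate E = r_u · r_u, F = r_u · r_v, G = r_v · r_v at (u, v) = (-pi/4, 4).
E = 49;  F = 0;  G = 1

Partials: r_u = (-7*sin(u), 7*cos(u), 0), r_v = (0, 0, 1). As functions of (u, v):
  E = r_u · r_u = 49,
  F = r_u · r_v = 0,
  G = r_v · r_v = 1.
Evaluating at (u, v) = (-pi/4, 4): E = 49, F = 0, G = 1.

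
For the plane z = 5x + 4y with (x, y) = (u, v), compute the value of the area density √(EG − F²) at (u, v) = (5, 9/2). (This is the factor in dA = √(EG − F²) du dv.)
√(EG − F²)|_{(5, 9/2)} = sqrt(42)

E = 26, F = 20, G = 17, so EG − F² = 42. Taking the positive square root: √(EG − F²) = sqrt(42). At (u, v) = (5, 9/2): sqrt(42).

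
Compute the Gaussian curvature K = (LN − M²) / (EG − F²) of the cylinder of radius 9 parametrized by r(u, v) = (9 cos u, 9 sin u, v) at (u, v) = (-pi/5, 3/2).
K = 0

Coefficients of the first fundamental form: E = 81, F = 0, G = 1.
Coefficients of the second fundamental form: L = -9, M = 0, N = 0.
Assemble K = (LN − M²)/(EG − F²) = 0. At (u, v) = (-pi/5, 3/2): K = 0.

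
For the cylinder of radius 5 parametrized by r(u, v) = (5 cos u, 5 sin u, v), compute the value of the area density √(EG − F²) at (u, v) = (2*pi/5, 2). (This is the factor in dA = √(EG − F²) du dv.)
√(EG − F²)|_{(2*pi/5, 2)} = 5

E = 25, F = 0, G = 1, so EG − F² = 25. Taking the positive square root: √(EG − F²) = 5. At (u, v) = (2*pi/5, 2): 5.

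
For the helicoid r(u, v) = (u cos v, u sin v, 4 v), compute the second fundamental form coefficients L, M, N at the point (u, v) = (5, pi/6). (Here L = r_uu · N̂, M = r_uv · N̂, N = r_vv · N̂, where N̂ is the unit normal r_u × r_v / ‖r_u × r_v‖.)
L = 0;  M = -4*sqrt(41)/41;  N = 0

Compute the unit normal N̂(u, v) = (4*sin(v)/sqrt(u^2 + 16), -4*cos(v)/sqrt(u^2 + 16), u/sqrt(u^2 + 16)), and the second partials r_uu, r_uv, r_vv. Take dot products:
  L(u, v) = r_uu · N̂ = 0,
  M(u, v) = r_uv · N̂ = -4/sqrt(u^2 + 16),
  N(u, v) = r_vv · N̂ = 0.
Evaluating at (u, v) = (5, pi/6):
  L = 0, M = -4*sqrt(41)/41, N = 0.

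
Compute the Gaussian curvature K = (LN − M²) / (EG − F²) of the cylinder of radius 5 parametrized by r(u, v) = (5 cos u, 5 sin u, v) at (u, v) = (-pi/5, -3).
K = 0

Coefficients of the first fundamental form: E = 25, F = 0, G = 1.
Coefficients of the second fundamental form: L = -5, M = 0, N = 0.
Assemble K = (LN − M²)/(EG − F²) = 0. At (u, v) = (-pi/5, -3): K = 0.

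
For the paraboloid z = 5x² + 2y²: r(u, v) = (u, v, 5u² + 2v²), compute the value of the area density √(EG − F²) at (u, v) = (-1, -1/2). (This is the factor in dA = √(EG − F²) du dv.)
√(EG − F²)|_{(-1, -1/2)} = sqrt(105)

E = 100*u^2 + 1, F = 40*u*v, G = 16*v^2 + 1, so EG − F² = 100*u^2 + 16*v^2 + 1. Taking the positive square root: √(EG − F²) = sqrt(100*u^2 + 16*v^2 + 1). At (u, v) = (-1, -1/2): sqrt(105).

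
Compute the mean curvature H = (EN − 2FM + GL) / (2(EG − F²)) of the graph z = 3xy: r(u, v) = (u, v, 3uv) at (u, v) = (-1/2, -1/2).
H = -27*sqrt(22)/242

With E = 9*v^2 + 1, F = 9*u*v, G = 9*u^2 + 1, L = 0, M = 3/sqrt(9*u^2 + 9*v^2 + 1), N = 0, assemble
  H = (EN − 2FM + GL) / (2(EG − F²)) = -27*u*v/(9*u^2 + 9*v^2 + 1)^(3/2).
At (u, v) = (-1/2, -1/2): H = -27*sqrt(22)/242.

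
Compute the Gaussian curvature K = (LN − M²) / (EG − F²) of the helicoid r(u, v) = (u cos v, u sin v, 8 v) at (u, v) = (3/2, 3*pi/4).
K = -1024/70225

Coefficients of the first fundamental form: E = 1, F = 0, G = u^2 + 64.
Coefficients of the second fundamental form: L = 0, M = -8/sqrt(u^2 + 64), N = 0.
Assemble K = (LN − M²)/(EG − F²) = -64/(u^2 + 64)^2. At (u, v) = (3/2, 3*pi/4): K = -1024/70225.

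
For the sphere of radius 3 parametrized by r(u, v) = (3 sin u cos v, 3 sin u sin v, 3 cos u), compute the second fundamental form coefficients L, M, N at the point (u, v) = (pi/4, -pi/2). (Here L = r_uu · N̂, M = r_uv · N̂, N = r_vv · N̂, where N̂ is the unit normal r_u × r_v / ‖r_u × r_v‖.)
L = -3;  M = 0;  N = -3/2

Compute the unit normal N̂(u, v) = (sin(u)^2*cos(v)/Abs(sin(u)), sin(u)^2*sin(v)/Abs(sin(u)), sin(2*u)/(2*Abs(sin(u)))), and the second partials r_uu, r_uv, r_vv. Take dot products:
  L(u, v) = r_uu · N̂ = -3*sin(u)/Abs(sin(u)),
  M(u, v) = r_uv · N̂ = 0,
  N(u, v) = r_vv · N̂ = -3*sin(u)^3/Abs(sin(u)).
Evaluating at (u, v) = (pi/4, -pi/2):
  L = -3, M = 0, N = -3/2.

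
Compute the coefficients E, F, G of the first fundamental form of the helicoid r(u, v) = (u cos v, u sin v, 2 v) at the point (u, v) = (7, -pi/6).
E = 1;  F = 0;  G = 53

Partials: r_u = (cos(v), sin(v), 0), r_v = (-u*sin(v), u*cos(v), 2). As functions of (u, v):
  E = r_u · r_u = 1,
  F = r_u · r_v = 0,
  G = r_v · r_v = u^2 + 4.
Evaluating at (u, v) = (7, -pi/6): E = 1, F = 0, G = 53.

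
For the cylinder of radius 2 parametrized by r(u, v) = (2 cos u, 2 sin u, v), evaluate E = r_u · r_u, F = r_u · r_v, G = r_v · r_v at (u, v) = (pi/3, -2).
E = 4;  F = 0;  G = 1

Partials: r_u = (-2*sin(u), 2*cos(u), 0), r_v = (0, 0, 1). As functions of (u, v):
  E = r_u · r_u = 4,
  F = r_u · r_v = 0,
  G = r_v · r_v = 1.
Evaluating at (u, v) = (pi/3, -2): E = 4, F = 0, G = 1.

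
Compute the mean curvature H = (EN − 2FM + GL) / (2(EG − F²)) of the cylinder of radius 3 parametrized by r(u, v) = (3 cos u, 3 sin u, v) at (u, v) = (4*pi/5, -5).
H = -1/6

With E = 9, F = 0, G = 1, L = -3, M = 0, N = 0, assemble
  H = (EN − 2FM + GL) / (2(EG − F²)) = -1/6.
At (u, v) = (4*pi/5, -5): H = -1/6.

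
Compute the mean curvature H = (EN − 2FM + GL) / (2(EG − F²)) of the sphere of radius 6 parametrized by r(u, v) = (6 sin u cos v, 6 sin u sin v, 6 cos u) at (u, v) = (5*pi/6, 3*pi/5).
H = -1/6

With E = 36, F = 0, G = 36*sin(u)^2, L = -6*sin(u)/Abs(sin(u)), M = 0, N = -6*sin(u)^3/Abs(sin(u)), assemble
  H = (EN − 2FM + GL) / (2(EG − F²)) = -sin(u)/(6*Abs(sin(u))).
At (u, v) = (5*pi/6, 3*pi/5): H = -1/6.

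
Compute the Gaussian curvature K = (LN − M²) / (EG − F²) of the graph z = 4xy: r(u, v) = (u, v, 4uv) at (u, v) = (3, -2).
K = -16/43681

Coefficients of the first fundamental form: E = 16*v^2 + 1, F = 16*u*v, G = 16*u^2 + 1.
Coefficients of the second fundamental form: L = 0, M = 4/sqrt(16*u^2 + 16*v^2 + 1), N = 0.
Assemble K = (LN − M²)/(EG − F²) = -16/(256*u^4 + 512*u^2*v^2 + 32*u^2 + 256*v^4 + 32*v^2 + 1). At (u, v) = (3, -2): K = -16/43681.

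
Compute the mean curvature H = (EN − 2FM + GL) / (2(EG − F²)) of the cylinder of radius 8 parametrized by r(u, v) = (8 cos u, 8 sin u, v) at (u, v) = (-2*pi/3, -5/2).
H = -1/16

With E = 64, F = 0, G = 1, L = -8, M = 0, N = 0, assemble
  H = (EN − 2FM + GL) / (2(EG − F²)) = -1/16.
At (u, v) = (-2*pi/3, -5/2): H = -1/16.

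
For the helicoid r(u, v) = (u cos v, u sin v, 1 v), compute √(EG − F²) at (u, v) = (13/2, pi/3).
√(EG − F²)|_{(13/2, pi/3)} = sqrt(173)/2

E = 1, F = 0, G = u^2 + 1; EG − F² = u^2 + 1; √(EG − F²) = sqrt(u^2 + 1). At the given point: sqrt(173)/2.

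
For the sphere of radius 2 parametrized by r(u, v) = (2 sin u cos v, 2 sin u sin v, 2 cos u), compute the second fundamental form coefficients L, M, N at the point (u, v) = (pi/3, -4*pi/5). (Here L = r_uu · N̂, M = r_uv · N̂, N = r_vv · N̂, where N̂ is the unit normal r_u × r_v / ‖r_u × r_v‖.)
L = -2;  M = 0;  N = -3/2

Compute the unit normal N̂(u, v) = (sin(u)^2*cos(v)/Abs(sin(u)), sin(u)^2*sin(v)/Abs(sin(u)), sin(2*u)/(2*Abs(sin(u)))), and the second partials r_uu, r_uv, r_vv. Take dot products:
  L(u, v) = r_uu · N̂ = -2*sin(u)/Abs(sin(u)),
  M(u, v) = r_uv · N̂ = 0,
  N(u, v) = r_vv · N̂ = -2*sin(u)^3/Abs(sin(u)).
Evaluating at (u, v) = (pi/3, -4*pi/5):
  L = -2, M = 0, N = -3/2.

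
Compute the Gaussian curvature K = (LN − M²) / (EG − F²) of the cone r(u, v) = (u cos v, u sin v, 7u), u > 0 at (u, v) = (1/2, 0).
K = 0

Coefficients of the first fundamental form: E = 50, F = 0, G = u^2.
Coefficients of the second fundamental form: L = 0, M = 0, N = 7*sqrt(2)*u^2/(10*Abs(u)).
Assemble K = (LN − M²)/(EG − F²) = 0. At (u, v) = (1/2, 0): K = 0.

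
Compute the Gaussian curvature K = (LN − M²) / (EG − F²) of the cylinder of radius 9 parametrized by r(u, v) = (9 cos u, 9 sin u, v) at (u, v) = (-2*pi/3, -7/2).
K = 0

Coefficients of the first fundamental form: E = 81, F = 0, G = 1.
Coefficients of the second fundamental form: L = -9, M = 0, N = 0.
Assemble K = (LN − M²)/(EG − F²) = 0. At (u, v) = (-2*pi/3, -7/2): K = 0.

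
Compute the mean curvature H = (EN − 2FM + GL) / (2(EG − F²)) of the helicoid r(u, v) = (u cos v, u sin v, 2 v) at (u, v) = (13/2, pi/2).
H = 0

With E = 1, F = 0, G = u^2 + 4, L = 0, M = -2/sqrt(u^2 + 4), N = 0, assemble
  H = (EN − 2FM + GL) / (2(EG − F²)) = 0.
At (u, v) = (13/2, pi/2): H = 0.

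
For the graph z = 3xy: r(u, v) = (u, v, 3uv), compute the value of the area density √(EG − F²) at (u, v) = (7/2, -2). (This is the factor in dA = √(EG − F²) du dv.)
√(EG − F²)|_{(7/2, -2)} = sqrt(589)/2

E = 9*v^2 + 1, F = 9*u*v, G = 9*u^2 + 1, so EG − F² = 9*u^2 + 9*v^2 + 1. Taking the positive square root: √(EG − F²) = sqrt(9*u^2 + 9*v^2 + 1). At (u, v) = (7/2, -2): sqrt(589)/2.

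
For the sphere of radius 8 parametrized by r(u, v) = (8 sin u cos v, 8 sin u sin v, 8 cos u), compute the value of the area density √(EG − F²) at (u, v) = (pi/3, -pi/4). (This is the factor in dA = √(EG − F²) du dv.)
√(EG − F²)|_{(pi/3, -pi/4)} = 32*sqrt(3)

E = 64, F = 0, G = 64*sin(u)^2, so EG − F² = 4096*sin(u)^2. Taking the positive square root: √(EG − F²) = 64*Abs(sin(u)). At (u, v) = (pi/3, -pi/4): 32*sqrt(3).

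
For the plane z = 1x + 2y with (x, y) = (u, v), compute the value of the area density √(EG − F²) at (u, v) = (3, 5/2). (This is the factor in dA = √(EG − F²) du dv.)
√(EG − F²)|_{(3, 5/2)} = sqrt(6)

E = 2, F = 2, G = 5, so EG − F² = 6. Taking the positive square root: √(EG − F²) = sqrt(6). At (u, v) = (3, 5/2): sqrt(6).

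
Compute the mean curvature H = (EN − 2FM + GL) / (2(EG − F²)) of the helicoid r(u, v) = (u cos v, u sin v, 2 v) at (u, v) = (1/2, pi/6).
H = 0

With E = 1, F = 0, G = u^2 + 4, L = 0, M = -2/sqrt(u^2 + 4), N = 0, assemble
  H = (EN − 2FM + GL) / (2(EG − F²)) = 0.
At (u, v) = (1/2, pi/6): H = 0.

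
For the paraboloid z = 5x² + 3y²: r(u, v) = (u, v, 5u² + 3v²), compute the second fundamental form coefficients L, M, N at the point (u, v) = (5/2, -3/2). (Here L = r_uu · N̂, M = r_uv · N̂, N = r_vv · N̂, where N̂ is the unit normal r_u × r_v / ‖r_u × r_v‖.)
L = 10*sqrt(707)/707;  M = 0;  N = 6*sqrt(707)/707

Compute the unit normal N̂(u, v) = (-10*u/sqrt(100*u^2 + 36*v^2 + 1), -6*v/sqrt(100*u^2 + 36*v^2 + 1), 1/sqrt(100*u^2 + 36*v^2 + 1)), and the second partials r_uu, r_uv, r_vv. Take dot products:
  L(u, v) = r_uu · N̂ = 10/sqrt(100*u^2 + 36*v^2 + 1),
  M(u, v) = r_uv · N̂ = 0,
  N(u, v) = r_vv · N̂ = 6/sqrt(100*u^2 + 36*v^2 + 1).
Evaluating at (u, v) = (5/2, -3/2):
  L = 10*sqrt(707)/707, M = 0, N = 6*sqrt(707)/707.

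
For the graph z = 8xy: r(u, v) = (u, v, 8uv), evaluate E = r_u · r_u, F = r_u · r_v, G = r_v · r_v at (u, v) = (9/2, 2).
E = 257;  F = 576;  G = 1297

Partials: r_u = (1, 0, 8*v), r_v = (0, 1, 8*u). As functions of (u, v):
  E = r_u · r_u = 64*v^2 + 1,
  F = r_u · r_v = 64*u*v,
  G = r_v · r_v = 64*u^2 + 1.
Evaluating at (u, v) = (9/2, 2): E = 257, F = 576, G = 1297.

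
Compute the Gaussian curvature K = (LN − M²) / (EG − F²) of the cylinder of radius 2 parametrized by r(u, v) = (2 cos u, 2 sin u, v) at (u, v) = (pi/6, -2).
K = 0

Coefficients of the first fundamental form: E = 4, F = 0, G = 1.
Coefficients of the second fundamental form: L = -2, M = 0, N = 0.
Assemble K = (LN − M²)/(EG − F²) = 0. At (u, v) = (pi/6, -2): K = 0.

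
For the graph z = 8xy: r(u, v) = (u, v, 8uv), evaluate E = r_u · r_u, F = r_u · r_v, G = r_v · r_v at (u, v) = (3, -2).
E = 257;  F = -384;  G = 577

Partials: r_u = (1, 0, 8*v), r_v = (0, 1, 8*u). As functions of (u, v):
  E = r_u · r_u = 64*v^2 + 1,
  F = r_u · r_v = 64*u*v,
  G = r_v · r_v = 64*u^2 + 1.
Evaluating at (u, v) = (3, -2): E = 257, F = -384, G = 577.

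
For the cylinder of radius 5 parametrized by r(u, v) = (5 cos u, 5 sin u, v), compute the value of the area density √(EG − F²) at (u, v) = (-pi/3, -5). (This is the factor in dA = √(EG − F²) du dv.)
√(EG − F²)|_{(-pi/3, -5)} = 5

E = 25, F = 0, G = 1, so EG − F² = 25. Taking the positive square root: √(EG − F²) = 5. At (u, v) = (-pi/3, -5): 5.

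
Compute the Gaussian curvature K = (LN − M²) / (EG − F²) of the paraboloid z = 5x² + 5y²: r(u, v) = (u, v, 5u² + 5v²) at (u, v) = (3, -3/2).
K = 25/316969

Coefficients of the first fundamental form: E = 100*u^2 + 1, F = 100*u*v, G = 100*v^2 + 1.
Coefficients of the second fundamental form: L = 10/sqrt(100*u^2 + 100*v^2 + 1), M = 0, N = 10/sqrt(100*u^2 + 100*v^2 + 1).
Assemble K = (LN − M²)/(EG − F²) = 100/(10000*u^4 + 20000*u^2*v^2 + 200*u^2 + 10000*v^4 + 200*v^2 + 1). At (u, v) = (3, -3/2): K = 25/316969.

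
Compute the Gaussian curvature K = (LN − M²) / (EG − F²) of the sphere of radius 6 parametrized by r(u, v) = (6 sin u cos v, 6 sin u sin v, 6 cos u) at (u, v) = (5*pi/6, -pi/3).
K = 1/36

Coefficients of the first fundamental form: E = 36, F = 0, G = 36*sin(u)^2.
Coefficients of the second fundamental form: L = -6*sin(u)/Abs(sin(u)), M = 0, N = -6*sin(u)^3/Abs(sin(u)).
Assemble K = (LN − M²)/(EG − F²) = 1/36. At (u, v) = (5*pi/6, -pi/3): K = 1/36.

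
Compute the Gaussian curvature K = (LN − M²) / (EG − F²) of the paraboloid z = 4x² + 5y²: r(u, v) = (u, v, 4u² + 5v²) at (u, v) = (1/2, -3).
K = 80/840889

Coefficients of the first fundamental form: E = 64*u^2 + 1, F = 80*u*v, G = 100*v^2 + 1.
Coefficients of the second fundamental form: L = 8/sqrt(64*u^2 + 100*v^2 + 1), M = 0, N = 10/sqrt(64*u^2 + 100*v^2 + 1).
Assemble K = (LN − M²)/(EG − F²) = 80/(4096*u^4 + 12800*u^2*v^2 + 128*u^2 + 10000*v^4 + 200*v^2 + 1). At (u, v) = (1/2, -3): K = 80/840889.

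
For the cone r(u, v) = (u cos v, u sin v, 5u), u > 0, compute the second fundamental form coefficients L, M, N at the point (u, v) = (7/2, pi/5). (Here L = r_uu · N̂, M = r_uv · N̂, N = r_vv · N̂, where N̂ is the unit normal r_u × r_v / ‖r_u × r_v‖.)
L = 0;  M = 0;  N = 35*sqrt(26)/52

Compute the unit normal N̂(u, v) = (-5*sqrt(26)*u*cos(v)/(26*Abs(u)), -5*sqrt(26)*u*sin(v)/(26*Abs(u)), sqrt(26)*u/(26*Abs(u))), and the second partials r_uu, r_uv, r_vv. Take dot products:
  L(u, v) = r_uu · N̂ = 0,
  M(u, v) = r_uv · N̂ = 0,
  N(u, v) = r_vv · N̂ = 5*sqrt(26)*u^2/(26*Abs(u)).
Evaluating at (u, v) = (7/2, pi/5):
  L = 0, M = 0, N = 35*sqrt(26)/52.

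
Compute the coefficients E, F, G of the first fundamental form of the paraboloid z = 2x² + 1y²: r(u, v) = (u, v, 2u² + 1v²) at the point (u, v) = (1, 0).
E = 17;  F = 0;  G = 1

Partials: r_u = (1, 0, 4*u), r_v = (0, 1, 2*v). As functions of (u, v):
  E = r_u · r_u = 16*u^2 + 1,
  F = r_u · r_v = 8*u*v,
  G = r_v · r_v = 4*v^2 + 1.
Evaluating at (u, v) = (1, 0): E = 17, F = 0, G = 1.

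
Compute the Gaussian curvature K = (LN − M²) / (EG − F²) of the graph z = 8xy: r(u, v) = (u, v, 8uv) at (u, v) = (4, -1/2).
K = -64/1083681

Coefficients of the first fundamental form: E = 64*v^2 + 1, F = 64*u*v, G = 64*u^2 + 1.
Coefficients of the second fundamental form: L = 0, M = 8/sqrt(64*u^2 + 64*v^2 + 1), N = 0.
Assemble K = (LN − M²)/(EG − F²) = -64/(4096*u^4 + 8192*u^2*v^2 + 128*u^2 + 4096*v^4 + 128*v^2 + 1). At (u, v) = (4, -1/2): K = -64/1083681.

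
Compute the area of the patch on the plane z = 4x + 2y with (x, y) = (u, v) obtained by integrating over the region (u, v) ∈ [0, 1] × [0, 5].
Area = 5*sqrt(21)

Area = ∫∫ √(EG − F²) du dv with √(EG − F²) = sqrt(21). Integrating over [0, 1] × [0, 5] gives 5*sqrt(21).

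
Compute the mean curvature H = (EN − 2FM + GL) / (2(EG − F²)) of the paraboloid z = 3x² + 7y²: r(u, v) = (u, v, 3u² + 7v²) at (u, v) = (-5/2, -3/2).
H = 2908*sqrt(667)/444889

With E = 36*u^2 + 1, F = 84*u*v, G = 196*v^2 + 1, L = 6/sqrt(36*u^2 + 196*v^2 + 1), M = 0, N = 14/sqrt(36*u^2 + 196*v^2 + 1), assemble
  H = (EN − 2FM + GL) / (2(EG − F²)) = 2*(126*u^2 + 294*v^2 + 5)/(36*u^2 + 196*v^2 + 1)^(3/2).
At (u, v) = (-5/2, -3/2): H = 2908*sqrt(667)/444889.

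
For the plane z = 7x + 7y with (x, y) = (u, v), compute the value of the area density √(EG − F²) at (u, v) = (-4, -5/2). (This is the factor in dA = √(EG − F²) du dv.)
√(EG − F²)|_{(-4, -5/2)} = 3*sqrt(11)

E = 50, F = 49, G = 50, so EG − F² = 99. Taking the positive square root: √(EG − F²) = 3*sqrt(11). At (u, v) = (-4, -5/2): 3*sqrt(11).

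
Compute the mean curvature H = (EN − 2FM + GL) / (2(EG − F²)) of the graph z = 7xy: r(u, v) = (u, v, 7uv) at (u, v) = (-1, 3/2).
H = 4116*sqrt(641)/410881

With E = 49*v^2 + 1, F = 49*u*v, G = 49*u^2 + 1, L = 0, M = 7/sqrt(49*u^2 + 49*v^2 + 1), N = 0, assemble
  H = (EN − 2FM + GL) / (2(EG − F²)) = -343*u*v/(49*u^2 + 49*v^2 + 1)^(3/2).
At (u, v) = (-1, 3/2): H = 4116*sqrt(641)/410881.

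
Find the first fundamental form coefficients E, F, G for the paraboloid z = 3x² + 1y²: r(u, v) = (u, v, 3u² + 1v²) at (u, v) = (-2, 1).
E = 145;  F = -24;  G = 5

Partials: r_u = (1, 0, 6*u), r_v = (0, 1, 2*v). As functions of (u, v):
  E = r_u · r_u = 36*u^2 + 1,
  F = r_u · r_v = 12*u*v,
  G = r_v · r_v = 4*v^2 + 1.
Evaluating at (u, v) = (-2, 1): E = 145, F = -24, G = 5.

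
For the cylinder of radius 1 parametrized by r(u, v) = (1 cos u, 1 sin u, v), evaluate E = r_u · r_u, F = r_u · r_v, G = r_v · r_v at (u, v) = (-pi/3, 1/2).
E = 1;  F = 0;  G = 1

Partials: r_u = (-sin(u), cos(u), 0), r_v = (0, 0, 1). As functions of (u, v):
  E = r_u · r_u = 1,
  F = r_u · r_v = 0,
  G = r_v · r_v = 1.
Evaluating at (u, v) = (-pi/3, 1/2): E = 1, F = 0, G = 1.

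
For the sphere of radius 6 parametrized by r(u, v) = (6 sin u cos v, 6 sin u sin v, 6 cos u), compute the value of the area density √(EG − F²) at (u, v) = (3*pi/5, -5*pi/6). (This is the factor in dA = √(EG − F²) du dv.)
√(EG − F²)|_{(3*pi/5, -5*pi/6)} = 9*sqrt(2*sqrt(5) + 10)

E = 36, F = 0, G = 36*sin(u)^2, so EG − F² = 1296*sin(u)^2. Taking the positive square root: √(EG − F²) = 36*Abs(sin(u)). At (u, v) = (3*pi/5, -5*pi/6): 9*sqrt(2*sqrt(5) + 10).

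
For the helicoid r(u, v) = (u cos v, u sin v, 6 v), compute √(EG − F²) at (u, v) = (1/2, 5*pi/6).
√(EG − F²)|_{(1/2, 5*pi/6)} = sqrt(145)/2

E = 1, F = 0, G = u^2 + 36; EG − F² = u^2 + 36; √(EG − F²) = sqrt(u^2 + 36). At the given point: sqrt(145)/2.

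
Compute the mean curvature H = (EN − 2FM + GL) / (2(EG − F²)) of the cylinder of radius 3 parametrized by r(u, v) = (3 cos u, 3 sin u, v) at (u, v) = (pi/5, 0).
H = -1/6

With E = 9, F = 0, G = 1, L = -3, M = 0, N = 0, assemble
  H = (EN − 2FM + GL) / (2(EG − F²)) = -1/6.
At (u, v) = (pi/5, 0): H = -1/6.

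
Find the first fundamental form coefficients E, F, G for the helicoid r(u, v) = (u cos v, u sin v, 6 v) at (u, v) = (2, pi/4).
E = 1;  F = 0;  G = 40

Partials: r_u = (cos(v), sin(v), 0), r_v = (-u*sin(v), u*cos(v), 6). As functions of (u, v):
  E = r_u · r_u = 1,
  F = r_u · r_v = 0,
  G = r_v · r_v = u^2 + 36.
Evaluating at (u, v) = (2, pi/4): E = 1, F = 0, G = 40.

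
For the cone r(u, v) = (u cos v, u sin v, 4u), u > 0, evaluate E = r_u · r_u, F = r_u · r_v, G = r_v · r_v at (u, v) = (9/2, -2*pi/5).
E = 17;  F = 0;  G = 81/4

Partials: r_u = (cos(v), sin(v), 4), r_v = (-u*sin(v), u*cos(v), 0). As functions of (u, v):
  E = r_u · r_u = 17,
  F = r_u · r_v = 0,
  G = r_v · r_v = u^2.
Evaluating at (u, v) = (9/2, -2*pi/5): E = 17, F = 0, G = 81/4.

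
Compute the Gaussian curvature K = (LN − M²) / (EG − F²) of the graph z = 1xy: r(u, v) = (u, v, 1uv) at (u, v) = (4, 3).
K = -1/676

Coefficients of the first fundamental form: E = v^2 + 1, F = u*v, G = u^2 + 1.
Coefficients of the second fundamental form: L = 0, M = 1/sqrt(u^2 + v^2 + 1), N = 0.
Assemble K = (LN − M²)/(EG − F²) = 1/((u^2*v^2 - (u^2 + 1)*(v^2 + 1))*(u^2 + v^2 + 1)). At (u, v) = (4, 3): K = -1/676.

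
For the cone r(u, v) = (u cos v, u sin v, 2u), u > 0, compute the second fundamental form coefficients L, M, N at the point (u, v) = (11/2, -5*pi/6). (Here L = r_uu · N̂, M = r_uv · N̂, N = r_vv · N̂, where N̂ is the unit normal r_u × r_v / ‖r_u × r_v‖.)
L = 0;  M = 0;  N = 11*sqrt(5)/5

Compute the unit normal N̂(u, v) = (-2*sqrt(5)*u*cos(v)/(5*Abs(u)), -2*sqrt(5)*u*sin(v)/(5*Abs(u)), sqrt(5)*u/(5*Abs(u))), and the second partials r_uu, r_uv, r_vv. Take dot products:
  L(u, v) = r_uu · N̂ = 0,
  M(u, v) = r_uv · N̂ = 0,
  N(u, v) = r_vv · N̂ = 2*sqrt(5)*u^2/(5*Abs(u)).
Evaluating at (u, v) = (11/2, -5*pi/6):
  L = 0, M = 0, N = 11*sqrt(5)/5.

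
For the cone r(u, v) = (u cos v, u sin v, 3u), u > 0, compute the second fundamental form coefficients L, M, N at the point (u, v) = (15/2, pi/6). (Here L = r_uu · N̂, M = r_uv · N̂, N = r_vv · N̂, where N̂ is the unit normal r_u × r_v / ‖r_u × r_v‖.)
L = 0;  M = 0;  N = 9*sqrt(10)/4

Compute the unit normal N̂(u, v) = (-3*sqrt(10)*u*cos(v)/(10*Abs(u)), -3*sqrt(10)*u*sin(v)/(10*Abs(u)), sqrt(10)*u/(10*Abs(u))), and the second partials r_uu, r_uv, r_vv. Take dot products:
  L(u, v) = r_uu · N̂ = 0,
  M(u, v) = r_uv · N̂ = 0,
  N(u, v) = r_vv · N̂ = 3*sqrt(10)*u^2/(10*Abs(u)).
Evaluating at (u, v) = (15/2, pi/6):
  L = 0, M = 0, N = 9*sqrt(10)/4.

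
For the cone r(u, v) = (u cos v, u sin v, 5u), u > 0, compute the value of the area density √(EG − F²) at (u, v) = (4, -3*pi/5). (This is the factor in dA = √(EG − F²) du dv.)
√(EG − F²)|_{(4, -3*pi/5)} = 4*sqrt(26)

E = 26, F = 0, G = u^2, so EG − F² = 26*u^2. Taking the positive square root: √(EG − F²) = sqrt(26)*Abs(u). At (u, v) = (4, -3*pi/5): 4*sqrt(26).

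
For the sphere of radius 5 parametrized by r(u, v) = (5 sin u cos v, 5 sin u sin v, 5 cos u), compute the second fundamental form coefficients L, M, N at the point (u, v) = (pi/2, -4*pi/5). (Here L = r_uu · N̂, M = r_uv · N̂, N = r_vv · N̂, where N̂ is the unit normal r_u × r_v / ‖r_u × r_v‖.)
L = -5;  M = 0;  N = -5

Compute the unit normal N̂(u, v) = (sin(u)^2*cos(v)/Abs(sin(u)), sin(u)^2*sin(v)/Abs(sin(u)), sin(2*u)/(2*Abs(sin(u)))), and the second partials r_uu, r_uv, r_vv. Take dot products:
  L(u, v) = r_uu · N̂ = -5*sin(u)/Abs(sin(u)),
  M(u, v) = r_uv · N̂ = 0,
  N(u, v) = r_vv · N̂ = -5*sin(u)^3/Abs(sin(u)).
Evaluating at (u, v) = (pi/2, -4*pi/5):
  L = -5, M = 0, N = -5.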